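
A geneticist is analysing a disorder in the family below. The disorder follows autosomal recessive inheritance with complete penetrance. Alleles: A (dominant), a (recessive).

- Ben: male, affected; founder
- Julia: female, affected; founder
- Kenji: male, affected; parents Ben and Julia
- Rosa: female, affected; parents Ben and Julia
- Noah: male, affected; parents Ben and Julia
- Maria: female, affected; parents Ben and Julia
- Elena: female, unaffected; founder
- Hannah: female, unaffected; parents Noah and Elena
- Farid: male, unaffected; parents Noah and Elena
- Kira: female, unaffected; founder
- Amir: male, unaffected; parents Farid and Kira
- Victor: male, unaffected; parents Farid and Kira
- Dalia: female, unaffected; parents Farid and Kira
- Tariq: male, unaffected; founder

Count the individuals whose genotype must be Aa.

2

Obligate heterozygotes: Hannah is unaffected so carries A and received a from Noah (aa), so Hannah is Aa; Farid is unaffected so carries A and received a from Noah (aa), so Farid is Aa.
Every other individual is either homozygous by phenotype or has at least one consistent homozygous assignment, so the count is 2.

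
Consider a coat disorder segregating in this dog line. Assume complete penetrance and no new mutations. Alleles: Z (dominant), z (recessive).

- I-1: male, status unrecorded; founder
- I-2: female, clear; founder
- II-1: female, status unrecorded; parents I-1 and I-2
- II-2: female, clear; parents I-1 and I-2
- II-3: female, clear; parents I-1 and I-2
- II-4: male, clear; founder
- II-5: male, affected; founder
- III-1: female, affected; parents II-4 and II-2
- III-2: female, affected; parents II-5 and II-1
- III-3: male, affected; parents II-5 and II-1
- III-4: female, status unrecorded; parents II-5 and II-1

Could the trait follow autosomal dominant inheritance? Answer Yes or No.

No

Under autosomal dominant, III-1 (affected, female) cannot arise from II-4 (clear) × II-2 (clear).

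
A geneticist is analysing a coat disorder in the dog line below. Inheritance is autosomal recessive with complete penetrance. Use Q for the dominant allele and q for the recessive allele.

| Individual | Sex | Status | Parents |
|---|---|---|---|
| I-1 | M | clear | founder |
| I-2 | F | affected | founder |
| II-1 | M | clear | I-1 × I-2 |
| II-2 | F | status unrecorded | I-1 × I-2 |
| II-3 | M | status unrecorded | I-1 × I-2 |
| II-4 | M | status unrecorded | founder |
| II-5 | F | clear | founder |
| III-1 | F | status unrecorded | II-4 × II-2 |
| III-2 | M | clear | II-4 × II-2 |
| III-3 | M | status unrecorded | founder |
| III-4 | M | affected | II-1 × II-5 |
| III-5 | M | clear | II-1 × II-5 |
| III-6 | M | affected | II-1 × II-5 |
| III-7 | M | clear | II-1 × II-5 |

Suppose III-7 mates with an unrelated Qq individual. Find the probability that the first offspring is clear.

5/6

II-1 is clear so carries Q and received q from I-2 (qq), so II-1 is Qq.
II-5 is clear so carries Q and passed q to III-4 (qq), so II-5 is Qq.
III-7 is a clear offspring of II-1 (Qq) × II-5 (Qq), whose cross gives 1/4 QQ : 1/2 Qq : 1/4 qq; conditioning on being clear, III-7 is QQ with probability 1/3, Qq with probability 2/3.
Summing over parental genotype combinations, P(offspring is clear) = 1/3·1 + 2/3·3/4 = 5/6.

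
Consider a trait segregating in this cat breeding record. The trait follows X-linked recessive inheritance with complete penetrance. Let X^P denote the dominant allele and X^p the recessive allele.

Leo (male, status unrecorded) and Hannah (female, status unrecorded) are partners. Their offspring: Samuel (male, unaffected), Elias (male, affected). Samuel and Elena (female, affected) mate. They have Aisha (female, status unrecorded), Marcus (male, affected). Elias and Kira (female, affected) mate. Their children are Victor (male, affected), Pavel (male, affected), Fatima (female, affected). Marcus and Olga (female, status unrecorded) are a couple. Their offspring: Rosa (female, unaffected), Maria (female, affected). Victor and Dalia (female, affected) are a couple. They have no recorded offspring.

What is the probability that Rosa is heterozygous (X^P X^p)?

1

Rosa is unaffected so carries P and received p from Marcus (X^p Y), so Rosa is X^P X^p, giving P(X^P X^p) = 1.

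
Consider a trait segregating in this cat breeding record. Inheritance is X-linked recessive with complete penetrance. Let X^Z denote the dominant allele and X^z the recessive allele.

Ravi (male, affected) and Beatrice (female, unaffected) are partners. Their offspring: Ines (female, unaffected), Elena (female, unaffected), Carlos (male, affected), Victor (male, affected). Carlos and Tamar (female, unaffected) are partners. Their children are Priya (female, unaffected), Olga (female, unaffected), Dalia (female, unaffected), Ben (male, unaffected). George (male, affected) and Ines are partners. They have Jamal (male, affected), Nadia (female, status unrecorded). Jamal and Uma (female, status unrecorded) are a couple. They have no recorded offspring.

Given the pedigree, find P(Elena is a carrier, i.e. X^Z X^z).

Elena is unaffected so carries Z and received z from Ravi (X^z Y), so Elena is X^Z X^z, giving P(X^Z X^z) = 1.

1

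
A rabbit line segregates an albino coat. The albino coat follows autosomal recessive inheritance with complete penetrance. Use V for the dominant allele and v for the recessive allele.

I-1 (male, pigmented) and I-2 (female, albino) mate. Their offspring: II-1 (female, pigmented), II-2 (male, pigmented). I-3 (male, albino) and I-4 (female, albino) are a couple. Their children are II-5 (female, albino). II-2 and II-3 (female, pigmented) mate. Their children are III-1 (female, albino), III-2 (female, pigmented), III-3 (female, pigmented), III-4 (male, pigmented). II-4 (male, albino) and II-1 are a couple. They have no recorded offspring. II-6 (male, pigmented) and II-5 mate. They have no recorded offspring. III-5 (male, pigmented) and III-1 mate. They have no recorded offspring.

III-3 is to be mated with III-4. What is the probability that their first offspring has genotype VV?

II-2 is pigmented so carries V and received v from I-2 (vv), so II-2 is Vv.
II-3 is pigmented so carries V and passed v to III-1 (vv), so II-3 is Vv.
III-3 is a pigmented offspring of II-2 (Vv) × II-3 (Vv), whose cross gives 1/4 VV : 1/2 Vv : 1/4 vv; conditioning on being pigmented, III-3 is VV with probability 1/3, Vv with probability 2/3.
III-4 is a pigmented offspring of II-2 (Vv) × II-3 (Vv), whose cross gives 1/4 VV : 1/2 Vv : 1/4 vv; conditioning on being pigmented, III-4 is VV with probability 1/3, Vv with probability 2/3.
Summing over parental genotype combinations, P(offspring has genotype VV) = 1/9·1 + 2/9·1/2 + 2/9·1/2 + 4/9·1/4 = 4/9.

4/9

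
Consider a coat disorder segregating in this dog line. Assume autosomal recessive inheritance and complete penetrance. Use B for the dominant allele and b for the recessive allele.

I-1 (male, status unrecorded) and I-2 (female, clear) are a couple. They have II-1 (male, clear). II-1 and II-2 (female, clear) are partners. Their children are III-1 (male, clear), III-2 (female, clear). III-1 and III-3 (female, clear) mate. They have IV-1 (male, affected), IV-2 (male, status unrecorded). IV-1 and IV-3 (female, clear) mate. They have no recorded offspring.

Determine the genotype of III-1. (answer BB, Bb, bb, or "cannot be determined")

Bb

From phenotype alone, III-1 is BB or Bb.
III-1 is clear so carries B and passed b to IV-1 (bb), so III-1 is Bb.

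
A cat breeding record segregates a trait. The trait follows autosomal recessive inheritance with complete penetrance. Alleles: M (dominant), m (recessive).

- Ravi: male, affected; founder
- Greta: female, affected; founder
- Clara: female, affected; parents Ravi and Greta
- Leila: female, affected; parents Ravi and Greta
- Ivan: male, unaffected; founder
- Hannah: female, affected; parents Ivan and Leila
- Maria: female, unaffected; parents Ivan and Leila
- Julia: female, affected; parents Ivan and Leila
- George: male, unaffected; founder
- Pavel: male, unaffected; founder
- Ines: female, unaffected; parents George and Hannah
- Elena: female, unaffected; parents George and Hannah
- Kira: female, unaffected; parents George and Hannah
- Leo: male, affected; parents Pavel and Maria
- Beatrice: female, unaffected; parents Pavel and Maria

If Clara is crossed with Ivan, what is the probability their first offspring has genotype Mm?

Clara is affected, so Clara is mm.
Ivan is unaffected so carries M and passed m to Hannah (mm), so Ivan is Mm.
The cross gives 1/2 Mm : 1/2 mm, so P(offspring has genotype Mm) = 1/2.

1/2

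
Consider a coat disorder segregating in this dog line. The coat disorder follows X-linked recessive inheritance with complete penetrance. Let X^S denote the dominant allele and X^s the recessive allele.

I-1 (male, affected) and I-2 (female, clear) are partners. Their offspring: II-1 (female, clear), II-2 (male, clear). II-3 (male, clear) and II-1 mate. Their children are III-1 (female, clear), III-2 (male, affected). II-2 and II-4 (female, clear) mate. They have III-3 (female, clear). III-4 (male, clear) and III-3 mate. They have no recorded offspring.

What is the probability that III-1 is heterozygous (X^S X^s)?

II-3 is clear, so II-3 is X^S Y.
II-1 is clear so carries S and received s from I-1 (X^s Y), so II-1 is X^S X^s.
Their cross gives offspring ratios 1/2 X^S X^S : 1/2 X^S X^s. Conditioning on III-1 being clear, P(X^S X^s) = 1/2 / 1 = 1/2.

1/2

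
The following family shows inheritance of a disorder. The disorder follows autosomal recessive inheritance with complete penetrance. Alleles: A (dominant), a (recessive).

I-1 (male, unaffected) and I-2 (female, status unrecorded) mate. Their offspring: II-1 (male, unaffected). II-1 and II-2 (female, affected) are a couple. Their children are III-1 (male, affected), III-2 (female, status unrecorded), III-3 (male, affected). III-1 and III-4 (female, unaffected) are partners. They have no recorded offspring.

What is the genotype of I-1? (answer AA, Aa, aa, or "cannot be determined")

cannot be determined

I-1's phenotype allows AA or Aa, and no parent or child forces a single allele at both positions; consistent genotype assignments exist with I-1 as AA or Aa.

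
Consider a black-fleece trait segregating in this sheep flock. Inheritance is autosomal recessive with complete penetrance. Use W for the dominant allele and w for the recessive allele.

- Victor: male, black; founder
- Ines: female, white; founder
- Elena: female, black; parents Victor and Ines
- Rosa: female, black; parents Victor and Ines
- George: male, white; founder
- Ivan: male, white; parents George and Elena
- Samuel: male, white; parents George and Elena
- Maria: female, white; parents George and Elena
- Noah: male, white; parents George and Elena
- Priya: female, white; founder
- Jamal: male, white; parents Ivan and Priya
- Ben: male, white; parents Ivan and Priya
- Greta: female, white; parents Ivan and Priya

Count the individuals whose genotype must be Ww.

5

Obligate heterozygotes: Ines is white so carries W and passed w to Elena (ww), so Ines is Ww; Ivan is white so carries W and received w from Elena (ww), so Ivan is Ww; Samuel is white so carries W and received w from Elena (ww), so Samuel is Ww; Maria is white so carries W and received w from Elena (ww), so Maria is Ww; Noah is white so carries W and received w from Elena (ww), so Noah is Ww.
Every other individual is either homozygous by phenotype or has at least one consistent homozygous assignment, so the count is 5.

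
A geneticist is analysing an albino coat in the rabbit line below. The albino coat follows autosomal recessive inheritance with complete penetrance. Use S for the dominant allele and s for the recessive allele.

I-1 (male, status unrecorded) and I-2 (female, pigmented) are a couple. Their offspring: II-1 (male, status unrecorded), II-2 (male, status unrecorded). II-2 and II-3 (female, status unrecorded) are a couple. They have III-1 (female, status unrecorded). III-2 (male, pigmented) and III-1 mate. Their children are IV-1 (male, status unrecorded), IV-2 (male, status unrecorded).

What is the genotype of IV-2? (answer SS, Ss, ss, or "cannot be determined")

cannot be determined

IV-2's phenotype is unrecorded, and no parent or child forces a single allele at both positions; consistent genotype assignments exist with IV-2 as SS or Ss or ss.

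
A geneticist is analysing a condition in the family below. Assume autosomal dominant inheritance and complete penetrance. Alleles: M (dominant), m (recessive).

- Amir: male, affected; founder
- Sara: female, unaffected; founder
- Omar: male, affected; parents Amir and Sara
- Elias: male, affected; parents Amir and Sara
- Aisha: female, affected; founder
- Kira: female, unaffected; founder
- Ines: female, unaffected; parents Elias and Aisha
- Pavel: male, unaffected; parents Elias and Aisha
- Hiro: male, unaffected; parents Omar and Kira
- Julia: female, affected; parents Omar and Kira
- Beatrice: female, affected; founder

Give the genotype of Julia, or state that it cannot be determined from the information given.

Mm

From phenotype alone, Julia is MM or Mm.
Julia is affected so carries M and received m from Kira (mm), so Julia is Mm.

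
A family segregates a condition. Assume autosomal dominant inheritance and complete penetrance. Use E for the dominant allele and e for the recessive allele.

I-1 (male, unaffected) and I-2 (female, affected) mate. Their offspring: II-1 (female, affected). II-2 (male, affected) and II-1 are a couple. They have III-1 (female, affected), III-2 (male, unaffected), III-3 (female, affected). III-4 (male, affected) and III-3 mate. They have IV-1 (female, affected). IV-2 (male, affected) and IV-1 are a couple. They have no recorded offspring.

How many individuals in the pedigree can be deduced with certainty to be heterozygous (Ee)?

2

Obligate heterozygotes: II-1 is affected so carries E and received e from I-1 (ee), so II-1 is Ee; II-2 is affected so carries E and passed e to III-2 (ee), so II-2 is Ee.
Every other individual is either homozygous by phenotype or has at least one consistent homozygous assignment, so the count is 2.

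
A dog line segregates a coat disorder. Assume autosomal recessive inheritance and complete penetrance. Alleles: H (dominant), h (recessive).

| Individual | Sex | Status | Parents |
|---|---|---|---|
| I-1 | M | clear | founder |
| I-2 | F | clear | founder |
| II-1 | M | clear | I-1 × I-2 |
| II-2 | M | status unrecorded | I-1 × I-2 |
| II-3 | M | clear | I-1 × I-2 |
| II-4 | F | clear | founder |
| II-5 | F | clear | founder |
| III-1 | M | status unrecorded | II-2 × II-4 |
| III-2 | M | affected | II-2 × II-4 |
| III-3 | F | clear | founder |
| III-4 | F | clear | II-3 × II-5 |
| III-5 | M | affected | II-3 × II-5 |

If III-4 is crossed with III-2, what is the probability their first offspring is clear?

II-3 is clear so carries H and passed h to III-5 (hh), so II-3 is Hh.
II-5 is clear so carries H and passed h to III-5 (hh), so II-5 is Hh.
III-4 is a clear offspring of II-3 (Hh) × II-5 (Hh), whose cross gives 1/4 HH : 1/2 Hh : 1/4 hh; conditioning on being clear, III-4 is HH with probability 1/3, Hh with probability 2/3.
III-2 is affected, so III-2 is hh.
Summing over parental genotype combinations, P(offspring is clear) = 1/3·1 + 2/3·1/2 = 2/3.

2/3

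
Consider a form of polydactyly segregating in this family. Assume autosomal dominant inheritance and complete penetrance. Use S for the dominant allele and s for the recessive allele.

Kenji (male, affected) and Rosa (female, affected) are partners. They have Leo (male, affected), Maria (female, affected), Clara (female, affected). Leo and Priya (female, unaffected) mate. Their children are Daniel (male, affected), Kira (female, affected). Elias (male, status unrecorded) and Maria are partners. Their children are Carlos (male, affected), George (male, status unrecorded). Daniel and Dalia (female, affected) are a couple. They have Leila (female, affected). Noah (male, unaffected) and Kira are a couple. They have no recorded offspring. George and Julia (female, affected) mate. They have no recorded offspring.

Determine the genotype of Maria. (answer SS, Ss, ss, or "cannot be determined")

Maria's phenotype allows SS or Ss, and no parent or child forces a single allele at both positions; consistent genotype assignments exist with Maria as SS or Ss.

cannot be determined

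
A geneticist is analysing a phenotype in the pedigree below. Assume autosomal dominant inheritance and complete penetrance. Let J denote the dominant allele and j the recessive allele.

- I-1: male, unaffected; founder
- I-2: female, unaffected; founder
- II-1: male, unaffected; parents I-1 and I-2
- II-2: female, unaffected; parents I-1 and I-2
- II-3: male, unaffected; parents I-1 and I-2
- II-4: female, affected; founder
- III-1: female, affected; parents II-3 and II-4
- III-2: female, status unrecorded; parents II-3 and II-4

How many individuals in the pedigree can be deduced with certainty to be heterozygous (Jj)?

1

Obligate heterozygotes: III-1 is affected so carries J and received j from II-3 (jj), so III-1 is Jj.
Every other individual is either homozygous by phenotype or has at least one consistent homozygous assignment, so the count is 1.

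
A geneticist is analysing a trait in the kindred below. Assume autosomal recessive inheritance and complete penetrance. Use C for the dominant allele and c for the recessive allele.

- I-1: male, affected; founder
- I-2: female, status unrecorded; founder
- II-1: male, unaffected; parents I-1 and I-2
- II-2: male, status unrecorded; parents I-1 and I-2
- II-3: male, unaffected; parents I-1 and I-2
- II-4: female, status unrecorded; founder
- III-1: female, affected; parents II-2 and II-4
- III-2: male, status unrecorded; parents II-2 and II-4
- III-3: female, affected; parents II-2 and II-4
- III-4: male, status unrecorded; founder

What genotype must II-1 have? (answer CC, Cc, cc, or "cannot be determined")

Cc

From phenotype alone, II-1 is CC or Cc.
II-1 is unaffected so carries C and received c from I-1 (cc), so II-1 is Cc.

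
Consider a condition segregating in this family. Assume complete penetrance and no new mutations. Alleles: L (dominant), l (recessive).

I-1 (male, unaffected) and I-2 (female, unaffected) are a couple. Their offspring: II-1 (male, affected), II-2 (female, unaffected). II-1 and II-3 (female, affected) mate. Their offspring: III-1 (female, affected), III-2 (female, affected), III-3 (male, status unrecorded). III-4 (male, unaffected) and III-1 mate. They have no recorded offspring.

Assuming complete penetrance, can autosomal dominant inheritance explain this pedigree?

No

Under autosomal dominant, II-1 (affected, male) cannot arise from I-1 (unaffected) × I-2 (unaffected).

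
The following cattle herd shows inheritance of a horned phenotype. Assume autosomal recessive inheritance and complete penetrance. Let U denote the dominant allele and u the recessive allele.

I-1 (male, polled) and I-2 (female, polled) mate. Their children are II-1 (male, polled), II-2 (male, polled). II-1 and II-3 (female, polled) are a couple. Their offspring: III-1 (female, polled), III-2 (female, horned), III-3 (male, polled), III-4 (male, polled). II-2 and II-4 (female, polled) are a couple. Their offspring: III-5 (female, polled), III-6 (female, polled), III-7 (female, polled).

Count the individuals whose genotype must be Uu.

Obligate heterozygotes: II-1 is polled so carries U and passed u to III-2 (uu), so II-1 is Uu; II-3 is polled so carries U and passed u to III-2 (uu), so II-3 is Uu.
Every other individual is either homozygous by phenotype or has at least one consistent homozygous assignment, so the count is 2.

2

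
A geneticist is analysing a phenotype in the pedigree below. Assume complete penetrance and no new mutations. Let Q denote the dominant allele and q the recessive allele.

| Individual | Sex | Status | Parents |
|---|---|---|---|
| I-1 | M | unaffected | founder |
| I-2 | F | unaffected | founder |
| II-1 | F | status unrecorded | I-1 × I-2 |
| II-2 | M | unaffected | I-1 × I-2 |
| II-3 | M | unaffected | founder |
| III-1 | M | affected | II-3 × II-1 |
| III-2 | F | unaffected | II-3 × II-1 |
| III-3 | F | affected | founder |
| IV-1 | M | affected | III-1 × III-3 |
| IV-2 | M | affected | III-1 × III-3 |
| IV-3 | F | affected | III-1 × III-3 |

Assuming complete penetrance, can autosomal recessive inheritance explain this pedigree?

Yes

A consistent assignment under autosomal recessive exists: I-1 QQ, I-2 Qq, II-1 Qq, II-2 QQ, II-3 Qq, III-1 qq, III-2 QQ, III-3 qq, IV-1 qq, IV-2 qq, IV-3 qq.
In this assignment every recorded phenotype matches its genotype and every non-founder's genotype is obtainable from its parents' genotypes, so the pedigree is consistent.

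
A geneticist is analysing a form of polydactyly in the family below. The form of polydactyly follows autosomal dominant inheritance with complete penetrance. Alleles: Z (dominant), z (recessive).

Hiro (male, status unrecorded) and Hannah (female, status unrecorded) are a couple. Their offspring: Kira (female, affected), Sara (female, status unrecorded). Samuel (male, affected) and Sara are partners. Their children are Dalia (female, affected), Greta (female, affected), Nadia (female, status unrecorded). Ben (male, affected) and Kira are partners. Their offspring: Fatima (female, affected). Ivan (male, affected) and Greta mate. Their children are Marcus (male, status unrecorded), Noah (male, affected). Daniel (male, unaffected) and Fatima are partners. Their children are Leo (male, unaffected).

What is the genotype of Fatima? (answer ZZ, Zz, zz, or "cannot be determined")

From phenotype alone, Fatima is ZZ or Zz.
Fatima is affected so carries Z and passed z to Leo (zz), so Fatima is Zz.

Zz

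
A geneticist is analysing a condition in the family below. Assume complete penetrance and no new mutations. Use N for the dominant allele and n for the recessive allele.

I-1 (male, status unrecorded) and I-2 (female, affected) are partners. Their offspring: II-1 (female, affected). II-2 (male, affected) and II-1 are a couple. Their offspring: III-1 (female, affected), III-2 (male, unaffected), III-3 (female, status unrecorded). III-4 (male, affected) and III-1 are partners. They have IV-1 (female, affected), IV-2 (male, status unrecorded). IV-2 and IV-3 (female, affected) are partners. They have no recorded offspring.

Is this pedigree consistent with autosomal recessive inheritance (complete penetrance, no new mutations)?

Under autosomal recessive, III-2 (unaffected, male) cannot arise from II-2 (affected) × II-1 (affected).

No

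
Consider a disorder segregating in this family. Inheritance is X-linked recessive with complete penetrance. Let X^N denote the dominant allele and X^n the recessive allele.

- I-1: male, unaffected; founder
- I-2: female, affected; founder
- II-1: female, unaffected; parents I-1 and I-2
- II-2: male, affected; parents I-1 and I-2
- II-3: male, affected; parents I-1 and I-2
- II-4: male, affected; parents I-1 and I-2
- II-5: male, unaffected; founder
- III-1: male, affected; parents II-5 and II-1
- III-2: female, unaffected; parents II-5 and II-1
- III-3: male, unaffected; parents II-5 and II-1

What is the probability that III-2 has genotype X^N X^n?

II-5 is unaffected, so II-5 is X^N Y.
II-1 is unaffected so carries N and received n from I-2 (X^n X^n), so II-1 is X^N X^n.
Their cross gives offspring ratios 1/2 X^N X^N : 1/2 X^N X^n. Conditioning on III-2 being unaffected, P(X^N X^n) = 1/2 / 1 = 1/2.

1/2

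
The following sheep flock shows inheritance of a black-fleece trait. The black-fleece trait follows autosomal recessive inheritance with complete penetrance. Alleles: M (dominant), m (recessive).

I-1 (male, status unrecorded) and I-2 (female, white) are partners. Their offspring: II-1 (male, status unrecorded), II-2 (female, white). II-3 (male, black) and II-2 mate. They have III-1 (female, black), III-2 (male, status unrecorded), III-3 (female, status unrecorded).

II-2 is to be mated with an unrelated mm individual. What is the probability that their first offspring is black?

1/2

II-2 is white so carries M and passed m to III-1 (mm), so II-2 is Mm.
The cross gives 1/2 Mm : 1/2 mm, so P(offspring is black) = 1/2.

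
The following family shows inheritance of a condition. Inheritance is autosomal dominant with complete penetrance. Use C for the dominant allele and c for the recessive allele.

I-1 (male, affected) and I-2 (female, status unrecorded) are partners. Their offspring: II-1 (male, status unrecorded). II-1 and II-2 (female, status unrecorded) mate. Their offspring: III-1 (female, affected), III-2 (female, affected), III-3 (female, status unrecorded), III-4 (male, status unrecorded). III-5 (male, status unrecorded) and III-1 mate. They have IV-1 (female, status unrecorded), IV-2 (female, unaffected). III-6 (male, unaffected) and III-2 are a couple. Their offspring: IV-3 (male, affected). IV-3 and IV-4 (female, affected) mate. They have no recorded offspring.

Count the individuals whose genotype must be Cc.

Obligate heterozygotes: III-1 is affected so carries C and passed c to IV-2 (cc), so III-1 is Cc; IV-3 is affected so carries C and received c from III-6 (cc), so IV-3 is Cc.
Every other individual is either homozygous by phenotype or has at least one consistent homozygous assignment, so the count is 2.

2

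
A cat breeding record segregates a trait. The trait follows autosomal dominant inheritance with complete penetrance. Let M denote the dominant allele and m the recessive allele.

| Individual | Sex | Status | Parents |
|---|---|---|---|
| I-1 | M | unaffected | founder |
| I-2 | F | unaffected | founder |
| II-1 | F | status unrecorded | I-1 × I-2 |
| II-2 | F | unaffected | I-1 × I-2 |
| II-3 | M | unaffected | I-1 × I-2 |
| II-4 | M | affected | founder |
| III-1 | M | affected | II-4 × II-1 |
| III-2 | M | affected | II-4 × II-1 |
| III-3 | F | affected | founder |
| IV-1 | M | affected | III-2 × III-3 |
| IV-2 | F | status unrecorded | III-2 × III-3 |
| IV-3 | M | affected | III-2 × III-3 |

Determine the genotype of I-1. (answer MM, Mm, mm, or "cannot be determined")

I-1 is unaffected, so I-1 is mm.

mm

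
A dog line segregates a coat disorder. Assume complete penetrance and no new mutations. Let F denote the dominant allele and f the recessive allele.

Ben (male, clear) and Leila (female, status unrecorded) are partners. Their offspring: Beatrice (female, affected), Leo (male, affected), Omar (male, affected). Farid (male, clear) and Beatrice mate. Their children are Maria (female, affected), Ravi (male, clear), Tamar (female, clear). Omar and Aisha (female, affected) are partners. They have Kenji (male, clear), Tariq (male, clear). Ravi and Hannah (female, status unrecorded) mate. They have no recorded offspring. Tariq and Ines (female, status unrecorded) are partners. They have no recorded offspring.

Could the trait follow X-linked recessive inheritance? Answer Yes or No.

No

Under X-linked recessive, Beatrice (affected, female) cannot arise from Ben (clear) × Leila (unrecorded).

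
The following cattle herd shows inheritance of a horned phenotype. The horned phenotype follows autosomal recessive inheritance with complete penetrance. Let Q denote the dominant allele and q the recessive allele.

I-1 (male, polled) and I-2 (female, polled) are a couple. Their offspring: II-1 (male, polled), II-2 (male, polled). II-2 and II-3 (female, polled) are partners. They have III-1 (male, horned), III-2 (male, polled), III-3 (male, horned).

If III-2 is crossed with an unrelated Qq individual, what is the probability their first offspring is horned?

II-2 is polled so carries Q and passed q to III-1 (qq), so II-2 is Qq.
II-3 is polled so carries Q and passed q to III-1 (qq), so II-3 is Qq.
III-2 is a polled offspring of II-2 (Qq) × II-3 (Qq), whose cross gives 1/4 QQ : 1/2 Qq : 1/4 qq; conditioning on being polled, III-2 is QQ with probability 1/3, Qq with probability 2/3.
Summing over parental genotype combinations, P(offspring is horned) = 2/3·1/4 = 1/6.

1/6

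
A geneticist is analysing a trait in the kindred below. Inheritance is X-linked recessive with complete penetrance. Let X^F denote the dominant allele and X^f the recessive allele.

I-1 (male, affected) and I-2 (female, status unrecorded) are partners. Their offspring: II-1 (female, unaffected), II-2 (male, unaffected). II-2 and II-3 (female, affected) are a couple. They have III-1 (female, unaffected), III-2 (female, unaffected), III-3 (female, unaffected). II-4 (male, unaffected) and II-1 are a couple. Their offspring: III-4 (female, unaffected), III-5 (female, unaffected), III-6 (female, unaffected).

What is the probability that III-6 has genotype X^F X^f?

II-4 is unaffected, so II-4 is X^F Y.
II-1 is unaffected so carries F and received f from I-1 (X^f Y), so II-1 is X^F X^f.
Their cross gives offspring ratios 1/2 X^F X^F : 1/2 X^F X^f. Conditioning on III-6 being unaffected, P(X^F X^f) = 1/2 / 1 = 1/2.

1/2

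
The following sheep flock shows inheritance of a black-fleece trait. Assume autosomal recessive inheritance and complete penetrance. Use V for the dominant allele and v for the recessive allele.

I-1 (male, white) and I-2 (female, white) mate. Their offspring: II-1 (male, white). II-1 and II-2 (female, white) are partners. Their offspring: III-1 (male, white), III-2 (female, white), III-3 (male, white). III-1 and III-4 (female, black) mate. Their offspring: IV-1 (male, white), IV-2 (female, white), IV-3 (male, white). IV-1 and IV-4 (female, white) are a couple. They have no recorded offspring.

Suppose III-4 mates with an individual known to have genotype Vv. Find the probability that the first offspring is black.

III-4 is black, so III-4 is vv.
The cross gives 1/2 Vv : 1/2 vv, so P(offspring is black) = 1/2.

1/2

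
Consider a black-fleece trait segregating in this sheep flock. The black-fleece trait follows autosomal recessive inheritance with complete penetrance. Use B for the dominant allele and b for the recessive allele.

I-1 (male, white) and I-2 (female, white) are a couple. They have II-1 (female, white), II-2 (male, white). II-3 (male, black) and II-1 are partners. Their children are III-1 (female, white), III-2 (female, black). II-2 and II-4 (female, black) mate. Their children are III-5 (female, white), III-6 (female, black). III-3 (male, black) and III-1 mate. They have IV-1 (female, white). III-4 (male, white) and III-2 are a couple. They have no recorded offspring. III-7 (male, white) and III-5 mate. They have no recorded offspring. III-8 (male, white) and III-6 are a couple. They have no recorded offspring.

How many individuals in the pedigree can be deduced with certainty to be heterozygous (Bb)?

5

Obligate heterozygotes: II-1 is white so carries B and passed b to III-2 (bb), so II-1 is Bb; II-2 is white so carries B and passed b to III-6 (bb), so II-2 is Bb; III-1 is white so carries B and received b from II-3 (bb), so III-1 is Bb; III-5 is white so carries B and received b from II-4 (bb), so III-5 is Bb; IV-1 is white so carries B and received b from III-3 (bb), so IV-1 is Bb.
Every other individual is either homozygous by phenotype or has at least one consistent homozygous assignment, so the count is 5.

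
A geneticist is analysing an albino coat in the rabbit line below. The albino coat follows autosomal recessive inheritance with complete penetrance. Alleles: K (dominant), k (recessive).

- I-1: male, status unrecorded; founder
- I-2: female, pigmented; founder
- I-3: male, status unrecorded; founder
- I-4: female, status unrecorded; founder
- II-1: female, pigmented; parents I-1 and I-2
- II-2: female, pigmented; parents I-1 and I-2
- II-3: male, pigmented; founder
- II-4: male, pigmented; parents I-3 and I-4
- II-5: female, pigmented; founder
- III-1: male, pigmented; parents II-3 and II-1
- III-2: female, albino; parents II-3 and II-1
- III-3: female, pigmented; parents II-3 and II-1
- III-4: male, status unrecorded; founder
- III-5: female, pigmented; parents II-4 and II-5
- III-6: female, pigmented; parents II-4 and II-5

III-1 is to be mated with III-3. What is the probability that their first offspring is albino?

II-3 is pigmented so carries K and passed k to III-2 (kk), so II-3 is Kk.
II-1 is pigmented so carries K and passed k to III-2 (kk), so II-1 is Kk.
III-1 is a pigmented offspring of II-3 (Kk) × II-1 (Kk), whose cross gives 1/4 KK : 1/2 Kk : 1/4 kk; conditioning on being pigmented, III-1 is KK with probability 1/3, Kk with probability 2/3.
III-3 is a pigmented offspring of II-3 (Kk) × II-1 (Kk), whose cross gives 1/4 KK : 1/2 Kk : 1/4 kk; conditioning on being pigmented, III-3 is KK with probability 1/3, Kk with probability 2/3.
Summing over parental genotype combinations, P(offspring is albino) = 4/9·1/4 = 1/9.

1/9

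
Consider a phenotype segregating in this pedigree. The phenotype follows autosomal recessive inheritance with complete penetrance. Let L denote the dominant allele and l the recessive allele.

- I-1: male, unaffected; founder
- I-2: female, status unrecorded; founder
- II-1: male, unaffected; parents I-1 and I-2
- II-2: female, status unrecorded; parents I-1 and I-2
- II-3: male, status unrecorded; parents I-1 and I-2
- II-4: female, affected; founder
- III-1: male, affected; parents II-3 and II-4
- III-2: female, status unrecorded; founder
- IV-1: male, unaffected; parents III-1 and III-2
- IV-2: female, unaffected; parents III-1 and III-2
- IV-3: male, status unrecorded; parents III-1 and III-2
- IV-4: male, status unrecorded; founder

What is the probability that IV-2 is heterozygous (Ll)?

IV-2 is unaffected so carries L and received l from III-1 (ll), so IV-2 is Ll, giving P(Ll) = 1.

1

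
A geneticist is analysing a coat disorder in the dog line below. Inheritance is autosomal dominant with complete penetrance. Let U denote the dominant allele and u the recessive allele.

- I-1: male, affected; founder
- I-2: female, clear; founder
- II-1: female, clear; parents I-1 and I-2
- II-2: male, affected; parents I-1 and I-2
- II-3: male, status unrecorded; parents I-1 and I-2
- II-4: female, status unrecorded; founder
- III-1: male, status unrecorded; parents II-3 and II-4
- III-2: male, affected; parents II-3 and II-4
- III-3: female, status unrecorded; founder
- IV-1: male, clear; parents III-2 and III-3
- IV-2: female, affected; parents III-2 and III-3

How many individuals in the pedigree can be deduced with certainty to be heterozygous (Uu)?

3

Obligate heterozygotes: I-1 is affected so carries U and passed u to II-1 (uu), so I-1 is Uu; II-2 is affected so carries U and received u from I-2 (uu), so II-2 is Uu; III-2 is affected so carries U and passed u to IV-1 (uu), so III-2 is Uu.
Every other individual is either homozygous by phenotype or has at least one consistent homozygous assignment, so the count is 3.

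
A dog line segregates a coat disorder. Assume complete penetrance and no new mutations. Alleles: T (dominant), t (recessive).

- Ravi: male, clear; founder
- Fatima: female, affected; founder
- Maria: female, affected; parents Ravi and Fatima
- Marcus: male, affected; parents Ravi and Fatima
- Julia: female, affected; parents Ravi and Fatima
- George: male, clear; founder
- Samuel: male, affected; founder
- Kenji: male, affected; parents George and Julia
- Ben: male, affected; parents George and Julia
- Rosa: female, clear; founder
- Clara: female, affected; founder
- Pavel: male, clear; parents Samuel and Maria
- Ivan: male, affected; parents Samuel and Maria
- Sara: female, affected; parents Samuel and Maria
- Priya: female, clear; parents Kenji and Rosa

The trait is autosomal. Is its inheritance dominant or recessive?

dominant

Samuel and Maria are both affected yet have a clear child Pavel. Under a recessive model two affected parents are homozygous and every child would be affected, so the trait cannot be recessive.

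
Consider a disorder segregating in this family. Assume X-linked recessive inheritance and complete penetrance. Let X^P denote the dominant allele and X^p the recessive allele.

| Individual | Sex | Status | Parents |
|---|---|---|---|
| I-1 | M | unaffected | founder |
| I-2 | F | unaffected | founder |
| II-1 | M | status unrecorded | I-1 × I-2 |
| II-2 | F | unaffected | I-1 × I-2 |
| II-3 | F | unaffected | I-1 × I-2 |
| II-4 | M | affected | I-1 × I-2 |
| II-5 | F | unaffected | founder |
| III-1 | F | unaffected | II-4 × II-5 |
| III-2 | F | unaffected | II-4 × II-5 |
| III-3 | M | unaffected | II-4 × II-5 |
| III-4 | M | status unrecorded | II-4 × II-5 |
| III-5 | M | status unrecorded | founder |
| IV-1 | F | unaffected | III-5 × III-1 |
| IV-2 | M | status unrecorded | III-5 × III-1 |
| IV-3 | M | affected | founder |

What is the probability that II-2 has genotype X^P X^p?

I-1 is unaffected, so I-1 is X^P Y.
I-2 is unaffected so carries P and passed p to II-4 (X^p Y), so I-2 is X^P X^p.
Their cross gives offspring ratios 1/2 X^P X^P : 1/2 X^P X^p. Conditioning on II-2 being unaffected, P(X^P X^p) = 1/2 / 1 = 1/2.

1/2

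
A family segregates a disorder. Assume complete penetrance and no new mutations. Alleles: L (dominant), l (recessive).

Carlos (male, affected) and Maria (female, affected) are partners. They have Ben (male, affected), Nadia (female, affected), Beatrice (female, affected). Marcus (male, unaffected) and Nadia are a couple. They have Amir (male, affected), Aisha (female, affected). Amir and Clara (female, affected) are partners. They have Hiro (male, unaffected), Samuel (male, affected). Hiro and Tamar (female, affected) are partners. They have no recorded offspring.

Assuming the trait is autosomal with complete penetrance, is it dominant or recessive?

dominant

Amir and Clara are both affected yet have an unaffected child Hiro. Under a recessive model two affected parents are homozygous and every child would be affected, so the trait cannot be recessive.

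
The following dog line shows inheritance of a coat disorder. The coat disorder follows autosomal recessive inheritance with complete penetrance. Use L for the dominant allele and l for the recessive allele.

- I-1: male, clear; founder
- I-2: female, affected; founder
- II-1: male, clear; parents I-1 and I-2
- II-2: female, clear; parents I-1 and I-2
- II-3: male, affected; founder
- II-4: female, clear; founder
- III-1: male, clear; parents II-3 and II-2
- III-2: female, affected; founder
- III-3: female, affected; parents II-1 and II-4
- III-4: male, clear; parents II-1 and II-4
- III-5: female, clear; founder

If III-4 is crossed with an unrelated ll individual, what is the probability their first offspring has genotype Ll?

2/3

II-1 is clear so carries L and received l from I-2 (ll), so II-1 is Ll.
II-4 is clear so carries L and passed l to III-3 (ll), so II-4 is Ll.
III-4 is a clear offspring of II-1 (Ll) × II-4 (Ll), whose cross gives 1/4 LL : 1/2 Ll : 1/4 ll; conditioning on being clear, III-4 is LL with probability 1/3, Ll with probability 2/3.
Summing over parental genotype combinations, P(offspring has genotype Ll) = 1/3·1 + 2/3·1/2 = 2/3.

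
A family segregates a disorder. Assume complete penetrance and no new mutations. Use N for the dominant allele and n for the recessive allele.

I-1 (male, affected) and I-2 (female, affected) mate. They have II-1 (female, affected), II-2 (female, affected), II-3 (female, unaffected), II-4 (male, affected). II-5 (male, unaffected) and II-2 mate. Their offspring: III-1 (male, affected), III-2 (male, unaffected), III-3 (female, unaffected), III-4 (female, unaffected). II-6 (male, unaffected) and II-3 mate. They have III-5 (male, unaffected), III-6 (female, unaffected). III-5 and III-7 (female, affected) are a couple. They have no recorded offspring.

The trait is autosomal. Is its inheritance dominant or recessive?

dominant

I-1 and I-2 are both affected yet have an unaffected child II-3. Under a recessive model two affected parents are homozygous and every child would be affected, so the trait cannot be recessive.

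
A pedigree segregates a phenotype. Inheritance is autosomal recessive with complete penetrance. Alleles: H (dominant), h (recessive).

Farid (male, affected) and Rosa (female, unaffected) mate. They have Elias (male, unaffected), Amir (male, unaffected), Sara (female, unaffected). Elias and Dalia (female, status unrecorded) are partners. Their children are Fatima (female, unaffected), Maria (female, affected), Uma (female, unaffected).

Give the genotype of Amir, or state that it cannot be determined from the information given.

Hh

From phenotype alone, Amir is HH or Hh.
Amir is unaffected so carries H and received h from Farid (hh), so Amir is Hh.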